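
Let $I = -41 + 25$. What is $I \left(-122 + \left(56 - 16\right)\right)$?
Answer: $1312$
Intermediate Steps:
$I = -16$
$I \left(-122 + \left(56 - 16\right)\right) = - 16 \left(-122 + \left(56 - 16\right)\right) = - 16 \left(-122 + 40\right) = \left(-16\right) \left(-82\right) = 1312$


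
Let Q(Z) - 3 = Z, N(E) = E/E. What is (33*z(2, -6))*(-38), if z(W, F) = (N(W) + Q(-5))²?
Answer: -1254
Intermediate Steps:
N(E) = 1
Q(Z) = 3 + Z
z(W, F) = 1 (z(W, F) = (1 + (3 - 5))² = (1 - 2)² = (-1)² = 1)
(33*z(2, -6))*(-38) = (33*1)*(-38) = 33*(-38) = -1254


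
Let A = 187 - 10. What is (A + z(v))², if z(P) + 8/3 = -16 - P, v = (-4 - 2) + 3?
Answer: 234256/9 ≈ 26028.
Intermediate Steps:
v = -3 (v = -6 + 3 = -3)
A = 177
z(P) = -56/3 - P (z(P) = -8/3 + (-16 - P) = -56/3 - P)
(A + z(v))² = (177 + (-56/3 - 1*(-3)))² = (177 + (-56/3 + 3))² = (177 - 47/3)² = (484/3)² = 234256/9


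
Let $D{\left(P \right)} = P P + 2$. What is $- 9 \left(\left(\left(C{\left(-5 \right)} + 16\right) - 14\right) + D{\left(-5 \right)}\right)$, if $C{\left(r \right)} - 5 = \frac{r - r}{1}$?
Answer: $-306$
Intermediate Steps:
$D{\left(P \right)} = 2 + P^{2}$ ($D{\left(P \right)} = P^{2} + 2 = 2 + P^{2}$)
$C{\left(r \right)} = 5$ ($C{\left(r \right)} = 5 + \frac{r - r}{1} = 5 + 0 \cdot 1 = 5 + 0 = 5$)
$- 9 \left(\left(\left(C{\left(-5 \right)} + 16\right) - 14\right) + D{\left(-5 \right)}\right) = - 9 \left(\left(\left(5 + 16\right) - 14\right) + \left(2 + \left(-5\right)^{2}\right)\right) = - 9 \left(\left(21 - 14\right) + \left(2 + 25\right)\right) = - 9 \left(7 + 27\right) = \left(-9\right) 34 = -306$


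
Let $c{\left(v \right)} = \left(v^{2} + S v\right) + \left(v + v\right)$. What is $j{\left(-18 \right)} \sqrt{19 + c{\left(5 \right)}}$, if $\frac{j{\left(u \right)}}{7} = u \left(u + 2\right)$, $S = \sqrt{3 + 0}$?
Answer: $2016 \sqrt{54 + 5 \sqrt{3}} \approx 15958.0$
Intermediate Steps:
$S = \sqrt{3} \approx 1.732$
$c{\left(v \right)} = v^{2} + 2 v + v \sqrt{3}$ ($c{\left(v \right)} = \left(v^{2} + \sqrt{3} v\right) + \left(v + v\right) = \left(v^{2} + v \sqrt{3}\right) + 2 v = v^{2} + 2 v + v \sqrt{3}$)
$j{\left(u \right)} = 7 u \left(2 + u\right)$ ($j{\left(u \right)} = 7 u \left(u + 2\right) = 7 u \left(2 + u\right)$)
$j{\left(-18 \right)} \sqrt{19 + c{\left(5 \right)}} = 7 \left(-18\right) \left(2 - 18\right) \sqrt{19 + 5 \left(2 + 5 + \sqrt{3}\right)} = 7 \left(-18\right) \left(-16\right) \sqrt{19 + 5 \left(7 + \sqrt{3}\right)} = 2016 \sqrt{19 + \left(35 + 5 \sqrt{3}\right)} = 2016 \sqrt{54 + 5 \sqrt{3}}$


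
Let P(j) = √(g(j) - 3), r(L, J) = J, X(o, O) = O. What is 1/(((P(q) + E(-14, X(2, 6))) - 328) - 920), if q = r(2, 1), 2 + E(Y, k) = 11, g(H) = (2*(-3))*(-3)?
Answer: -413/511702 - √15/1535106 ≈ -0.00080963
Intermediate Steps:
g(H) = 18 (g(H) = -6*(-3) = 18)
E(Y, k) = 9 (E(Y, k) = -2 + 11 = 9)
q = 1
P(j) = √15 (P(j) = √(18 - 3) = √15)
1/(((P(q) + E(-14, X(2, 6))) - 328) - 920) = 1/(((√15 + 9) - 328) - 920) = 1/(((9 + √15) - 328) - 920) = 1/((-319 + √15) - 920) = 1/(-1239 + √15)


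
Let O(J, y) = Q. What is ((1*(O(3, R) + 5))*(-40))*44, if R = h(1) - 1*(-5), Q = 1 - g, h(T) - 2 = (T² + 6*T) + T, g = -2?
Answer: -14080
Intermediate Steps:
h(T) = 2 + T² + 7*T (h(T) = 2 + ((T² + 6*T) + T) = 2 + (T² + 7*T) = 2 + T² + 7*T)
Q = 3 (Q = 1 - 1*(-2) = 1 + 2 = 3)
R = 15 (R = (2 + 1² + 7*1) - 1*(-5) = (2 + 1 + 7) + 5 = 10 + 5 = 15)
O(J, y) = 3
((1*(O(3, R) + 5))*(-40))*44 = ((1*(3 + 5))*(-40))*44 = ((1*8)*(-40))*44 = (8*(-40))*44 = -320*44 = -14080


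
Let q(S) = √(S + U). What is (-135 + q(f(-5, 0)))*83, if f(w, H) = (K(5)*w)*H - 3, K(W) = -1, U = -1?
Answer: -11205 + 166*I ≈ -11205.0 + 166.0*I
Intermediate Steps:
f(w, H) = -3 - H*w (f(w, H) = (-w)*H - 3 = -H*w - 3 = -3 - H*w)
q(S) = √(-1 + S) (q(S) = √(S - 1) = √(-1 + S))
(-135 + q(f(-5, 0)))*83 = (-135 + √(-1 + (-3 - 1*0*(-5))))*83 = (-135 + √(-1 + (-3 + 0)))*83 = (-135 + √(-1 - 3))*83 = (-135 + √(-4))*83 = (-135 + 2*I)*83 = -11205 + 166*I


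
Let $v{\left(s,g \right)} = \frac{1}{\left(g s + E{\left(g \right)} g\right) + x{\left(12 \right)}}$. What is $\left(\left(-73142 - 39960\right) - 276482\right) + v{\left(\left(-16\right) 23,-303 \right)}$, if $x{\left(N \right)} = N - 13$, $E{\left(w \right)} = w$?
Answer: $- \frac{79207102207}{203312} \approx -3.8958 \cdot 10^{5}$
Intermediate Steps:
$x{\left(N \right)} = -13 + N$
$v{\left(s,g \right)} = \frac{1}{-1 + g^{2} + g s}$ ($v{\left(s,g \right)} = \frac{1}{\left(g s + g g\right) + \left(-13 + 12\right)} = \frac{1}{\left(g s + g^{2}\right) - 1} = \frac{1}{\left(g^{2} + g s\right) - 1} = \frac{1}{-1 + g^{2} + g s}$)
$\left(\left(-73142 - 39960\right) - 276482\right) + v{\left(\left(-16\right) 23,-303 \right)} = \left(\left(-73142 - 39960\right) - 276482\right) + \frac{1}{-1 + \left(-303\right)^{2} - 303 \left(\left(-16\right) 23\right)} = \left(\left(-73142 - 39960\right) - 276482\right) + \frac{1}{-1 + 91809 - -111504} = \left(-113102 - 276482\right) + \frac{1}{-1 + 91809 + 111504} = -389584 + \frac{1}{203312} = - \frac{79207102207}{203312}$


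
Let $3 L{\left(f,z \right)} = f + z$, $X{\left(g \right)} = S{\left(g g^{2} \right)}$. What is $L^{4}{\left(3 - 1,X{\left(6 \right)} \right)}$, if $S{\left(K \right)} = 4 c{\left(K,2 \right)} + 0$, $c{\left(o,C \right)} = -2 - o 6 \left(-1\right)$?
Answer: $8874893813776$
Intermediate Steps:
$c{\left(o,C \right)} = -2 + 6 o$ ($c{\left(o,C \right)} = -2 - 6 o \left(-1\right) = -2 - - 6 o = -2 + 6 o$)
$S{\left(K \right)} = -8 + 24 K$ ($S{\left(K \right)} = 4 \left(-2 + 6 K\right) + 0 = \left(-8 + 24 K\right) + 0 = -8 + 24 K$)
$X{\left(g \right)} = -8 + 24 g^{3}$ ($X{\left(g \right)} = -8 + 24 g g^{2} = -8 + 24 g^{3}$)
$L{\left(f,z \right)} = \frac{f}{3} + \frac{z}{3}$ ($L{\left(f,z \right)} = \frac{f + z}{3} = \frac{f}{3} + \frac{z}{3}$)
$L^{4}{\left(3 - 1,X{\left(6 \right)} \right)} = \left(\frac{3 - 1}{3} + \frac{-8 + 24 \cdot 6^{3}}{3}\right)^{4} = \left(\frac{3 - 1}{3} + \frac{-8 + 24 \cdot 216}{3}\right)^{4} = \left(\frac{1}{3} \cdot 2 + \frac{-8 + 5184}{3}\right)^{4} = \left(\frac{2}{3} + \frac{1}{3} \cdot 5176\right)^{4} = \left(\frac{2}{3} + \frac{5176}{3}\right)^{4} = 1726^{4} = 8874893813776$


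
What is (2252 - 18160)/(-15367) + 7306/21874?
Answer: 230121447/168068879 ≈ 1.3692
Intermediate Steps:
(2252 - 18160)/(-15367) + 7306/21874 = -15908*(-1/15367) + 7306*(1/21874) = 15908/15367 + 3653/10937 = 230121447/168068879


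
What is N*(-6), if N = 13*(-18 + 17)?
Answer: 78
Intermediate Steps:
N = -13 (N = 13*(-1) = -13)
N*(-6) = -13*(-6) = 78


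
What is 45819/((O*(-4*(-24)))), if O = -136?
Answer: -15273/4352 ≈ -3.5094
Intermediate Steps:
45819/((O*(-4*(-24)))) = 45819/((-(-544)*(-24))) = 45819/((-136*96)) = 45819/(-13056) = 45819*(-1/13056) = -15273/4352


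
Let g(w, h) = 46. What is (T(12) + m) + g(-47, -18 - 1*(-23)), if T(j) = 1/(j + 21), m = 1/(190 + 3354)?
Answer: 5383369/116952 ≈ 46.031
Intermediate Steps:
m = 1/3544 ≈ 0.00028217
T(j) = 1/(21 + j)
(T(12) + m) + g(-47, -18 - 1*(-23)) = (1/(21 + 12) + 1/3544) + 46 = (1/33 + 1/3544) + 46 = 3577/116952 + 46 = 5383369/116952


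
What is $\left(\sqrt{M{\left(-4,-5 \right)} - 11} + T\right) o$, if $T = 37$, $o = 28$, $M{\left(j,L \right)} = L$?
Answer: $1036 + 112 i \approx 1036.0 + 112.0 i$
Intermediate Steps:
$\left(\sqrt{M{\left(-4,-5 \right)} - 11} + T\right) o = \left(\sqrt{-5 - 11} + 37\right) 28 = \left(\sqrt{-16} + 37\right) 28 = \left(4 i + 37\right) 28 = \left(37 + 4 i\right) 28 = 1036 + 112 i$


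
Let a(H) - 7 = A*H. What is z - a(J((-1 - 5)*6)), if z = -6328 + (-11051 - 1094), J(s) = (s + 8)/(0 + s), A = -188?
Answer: -165004/9 ≈ -18334.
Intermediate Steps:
J(s) = (8 + s)/s
a(H) = 7 - 188*H
z = -18473 (z = -6328 - 12145 = -18473)
z - a(J((-1 - 5)*6)) = -18473 - (7 - 188*(8 + (-1 - 5)*6)/((-1 - 5)*6)) = -18473 - (7 - 188*(8 - 6*6)/((-6*6))) = -18473 - (7 - 188*(8 - 36)/(-36)) = -18473 - (7 - (-47)*(-28)/9) = -18473 - (7 - 188*7/9) = -18473 - (7 - 1316/9) = -18473 - 1*(-1253/9) = -18473 + 1253/9 = -165004/9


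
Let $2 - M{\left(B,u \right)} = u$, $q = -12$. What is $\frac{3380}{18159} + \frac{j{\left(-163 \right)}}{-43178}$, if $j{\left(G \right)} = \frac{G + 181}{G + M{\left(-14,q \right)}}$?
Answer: $\frac{10872815611}{58413162999} \approx 0.18614$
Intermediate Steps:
$M{\left(B,u \right)} = 2 - u$
$j{\left(G \right)} = \frac{181 + G}{14 + G}$ ($j{\left(G \right)} = \frac{G + 181}{G + \left(2 - -12\right)} = \frac{181 + G}{G + \left(2 + 12\right)} = \frac{181 + G}{G + 14} = \frac{181 + G}{14 + G}$)
$\frac{3380}{18159} + \frac{j{\left(-163 \right)}}{-43178} = \frac{3380}{18159} + \frac{\frac{1}{14 - 163} \left(181 - 163\right)}{-43178} = 3380 \cdot \frac{1}{18159} + \frac{1}{-149} \cdot 18 \left(- \frac{1}{43178}\right) = \frac{3380}{18159} + \left(- \frac{1}{149}\right) 18 \left(- \frac{1}{43178}\right) = \frac{3380}{18159} - - \frac{9}{3216761} = \frac{3380}{18159} + \frac{9}{3216761} = \frac{10872815611}{58413162999}$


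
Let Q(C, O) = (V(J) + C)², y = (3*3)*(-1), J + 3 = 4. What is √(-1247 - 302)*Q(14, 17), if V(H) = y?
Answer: 25*I*√1549 ≈ 983.93*I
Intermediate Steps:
J = 1 (J = -3 + 4 = 1)
y = -9 (y = 9*(-1) = -9)
V(H) = -9
Q(C, O) = (-9 + C)²
√(-1247 - 302)*Q(14, 17) = √(-1247 - 302)*(-9 + 14)² = √(-1549)*5² = (I*√1549)*25 = 25*I*√1549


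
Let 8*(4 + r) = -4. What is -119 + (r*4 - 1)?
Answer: -138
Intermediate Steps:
r = -9/2 (r = -4 + (1/8)*(-4) = -4 - 1/2 = -9/2 ≈ -4.5000)
-119 + (r*4 - 1) = -119 + (-9/2*4 - 1) = -119 + (-18 - 1) = -119 - 19 = -138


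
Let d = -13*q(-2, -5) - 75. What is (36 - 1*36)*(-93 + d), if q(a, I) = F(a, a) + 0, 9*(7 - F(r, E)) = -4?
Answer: 0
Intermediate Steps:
F(r, E) = 67/9 (F(r, E) = 7 - 1/9*(-4) = 7 + 4/9 = 67/9)
q(a, I) = 67/9 (q(a, I) = 67/9 + 0 = 67/9)
d = -1546/9 (d = -13*67/9 - 75 = -871/9 - 75 = -1546/9 ≈ -171.78)
(36 - 1*36)*(-93 + d) = (36 - 1*36)*(-93 - 1546/9) = (36 - 36)*(-2383/9) = 0*(-2383/9) = 0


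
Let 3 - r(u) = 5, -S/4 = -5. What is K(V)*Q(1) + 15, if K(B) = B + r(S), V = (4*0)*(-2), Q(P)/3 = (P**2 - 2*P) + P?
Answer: 15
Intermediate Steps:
Q(P) = -3*P + 3*P**2 (Q(P) = 3*((P**2 - 2*P) + P) = 3*(P**2 - P) = -3*P + 3*P**2)
V = 0 (V = 0*(-2) = 0)
S = 20 (S = -4*(-5) = 20)
r(u) = -2 (r(u) = 3 - 1*5 = 3 - 5 = -2)
K(B) = -2 + B (K(B) = B - 2 = -2 + B)
K(V)*Q(1) + 15 = (-2 + 0)*(3*1*(-1 + 1)) + 15 = -6*0 + 15 = -2*0 + 15 = 0 + 15 = 15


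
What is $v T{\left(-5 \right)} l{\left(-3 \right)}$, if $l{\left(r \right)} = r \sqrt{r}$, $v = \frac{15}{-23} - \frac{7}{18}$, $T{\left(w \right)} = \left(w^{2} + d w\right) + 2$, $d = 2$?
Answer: $\frac{7327 i \sqrt{3}}{138} \approx 91.962 i$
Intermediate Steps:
$T{\left(w \right)} = 2 + w^{2} + 2 w$ ($T{\left(w \right)} = \left(w^{2} + 2 w\right) + 2 = 2 + w^{2} + 2 w$)
$v = - \frac{431}{414}$ ($v = 15 \left(- \frac{1}{23}\right) - \frac{7}{18} = - \frac{15}{23} - \frac{7}{18} = - \frac{431}{414} \approx -1.0411$)
$l{\left(r \right)} = r^{\frac{3}{2}}$
$v T{\left(-5 \right)} l{\left(-3 \right)} = - \frac{431 \left(2 + \left(-5\right)^{2} + 2 \left(-5\right)\right)}{414} \left(-3\right)^{\frac{3}{2}} = - \frac{431 \left(2 + 25 - 10\right)}{414} \left(- 3 i \sqrt{3}\right) = \left(- \frac{431}{414}\right) 17 \left(- 3 i \sqrt{3}\right) = - \frac{7327 \left(- 3 i \sqrt{3}\right)}{414} = \frac{7327 i \sqrt{3}}{138}$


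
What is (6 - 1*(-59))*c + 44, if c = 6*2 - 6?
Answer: 434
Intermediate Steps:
c = 6 (c = 12 - 6 = 6)
(6 - 1*(-59))*c + 44 = (6 - 1*(-59))*6 + 44 = (6 + 59)*6 + 44 = 65*6 + 44 = 390 + 44 = 434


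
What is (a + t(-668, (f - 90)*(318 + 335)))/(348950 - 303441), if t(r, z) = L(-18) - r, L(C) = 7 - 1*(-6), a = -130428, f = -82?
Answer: -129747/45509 ≈ -2.8510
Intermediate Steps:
L(C) = 13 (L(C) = 7 + 6 = 13)
t(r, z) = 13 - r
(a + t(-668, (f - 90)*(318 + 335)))/(348950 - 303441) = (-130428 + (13 - 1*(-668)))/(348950 - 303441) = (-130428 + (13 + 668))/45509 = (-130428 + 681)*(1/45509) = -129747*1/45509 = -129747/45509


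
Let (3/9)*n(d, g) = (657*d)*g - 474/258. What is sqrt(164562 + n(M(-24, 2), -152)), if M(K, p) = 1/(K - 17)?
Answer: sqrt(534181145835)/1763 ≈ 414.56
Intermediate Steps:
M(K, p) = 1/(-17 + K)
n(d, g) = -237/43 + 1971*d*g (n(d, g) = 3*((657*d)*g - 474/258) = 3*(657*d*g - 474*1/258) = 3*(657*d*g - 79/43) = 3*(-79/43 + 657*d*g) = -237/43 + 1971*d*g)
sqrt(164562 + n(M(-24, 2), -152)) = sqrt(164562 + (-237/43 + 1971*(-152)/(-17 - 24))) = sqrt(164562 + (-237/43 + 1971*(-152)/(-41))) = sqrt(164562 + (-237/43 + 1971*(-1/41)*(-152))) = sqrt(164562 + (-237/43 + 299592/41)) = sqrt(164562 + 12872739/1763) = sqrt(302995545/1763) = sqrt(534181145835)/1763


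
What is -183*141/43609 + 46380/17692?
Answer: 391519686/192882607 ≈ 2.0298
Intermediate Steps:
-183*141/43609 + 46380/17692 = -25803*1/43609 + 46380*(1/17692) = -25803/43609 + 11595/4423 = 391519686/192882607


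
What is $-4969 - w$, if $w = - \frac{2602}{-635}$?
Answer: $- \frac{3157917}{635} \approx -4973.1$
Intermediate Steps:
$w = \frac{2602}{635}$ ($w = \left(-2602\right) \left(- \frac{1}{635}\right) = \frac{2602}{635} \approx 4.0976$)
$-4969 - w = -4969 - \frac{2602}{635} = - \frac{3157917}{635}$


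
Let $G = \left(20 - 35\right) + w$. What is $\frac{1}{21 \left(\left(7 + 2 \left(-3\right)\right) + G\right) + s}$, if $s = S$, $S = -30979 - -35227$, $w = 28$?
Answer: $\frac{1}{4542} \approx 0.00022017$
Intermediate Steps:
$S = 4248$ ($S = -30979 + 35227 = 4248$)
$s = 4248$
$G = 13$ ($G = \left(20 - 35\right) + 28 = -15 + 28 = 13$)
$\frac{1}{21 \left(\left(7 + 2 \left(-3\right)\right) + G\right) + s} = \frac{1}{21 \left(\left(7 + 2 \left(-3\right)\right) + 13\right) + 4248} = \frac{1}{21 \left(\left(7 - 6\right) + 13\right) + 4248} = \frac{1}{21 \left(1 + 13\right) + 4248} = \frac{1}{21 \cdot 14 + 4248} = \frac{1}{294 + 4248} = \frac{1}{4542}$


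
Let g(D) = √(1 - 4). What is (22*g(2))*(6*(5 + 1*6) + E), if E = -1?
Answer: 1430*I*√3 ≈ 2476.8*I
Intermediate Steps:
g(D) = I*√3 (g(D) = √(-3) = I*√3)
(22*g(2))*(6*(5 + 1*6) + E) = (22*(I*√3))*(6*(5 + 1*6) - 1) = (22*I*√3)*(6*(5 + 6) - 1) = (22*I*√3)*(6*11 - 1) = (22*I*√3)*(66 - 1) = (22*I*√3)*65 = 1430*I*√3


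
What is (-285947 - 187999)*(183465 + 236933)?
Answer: -199245950508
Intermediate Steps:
(-285947 - 187999)*(183465 + 236933) = -473946*420398 = -199245950508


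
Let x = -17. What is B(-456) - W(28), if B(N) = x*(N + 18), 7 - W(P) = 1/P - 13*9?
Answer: 205017/28 ≈ 7322.0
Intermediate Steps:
W(P) = 124 - 1/P (W(P) = 7 - (1/P - 13*9) = 7 - (1/P - 117) = 7 - (-117 + 1/P) = 7 + (117 - 1/P) = 124 - 1/P)
B(N) = -306 - 17*N (B(N) = -17*(N + 18) = -17*(18 + N) = -306 - 17*N)
B(-456) - W(28) = (-306 - 17*(-456)) - (124 - 1/28) = (-306 + 7752) - (124 - 1*1/28) = 7446 - (124 - 1/28) = 7446 - 1*3471/28 = 7446 - 3471/28 = 205017/28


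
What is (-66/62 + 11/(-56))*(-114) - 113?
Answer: 26689/868 ≈ 30.748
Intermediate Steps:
(-66/62 + 11/(-56))*(-114) - 113 = (-66*1/62 + 11*(-1/56))*(-114) - 113 = (-33/31 - 11/56)*(-114) - 113 = -2189/1736*(-114) - 113 = 124773/868 - 113 = 26689/868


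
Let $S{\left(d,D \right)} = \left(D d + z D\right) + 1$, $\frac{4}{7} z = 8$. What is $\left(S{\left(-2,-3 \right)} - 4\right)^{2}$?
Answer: $1521$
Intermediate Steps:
$z = 14$ ($z = \frac{7}{4} \cdot 8 = 14$)
$S{\left(d,D \right)} = 1 + 14 D + D d$ ($S{\left(d,D \right)} = \left(D d + 14 D\right) + 1 = \left(14 D + D d\right) + 1 = 1 + 14 D + D d$)
$\left(S{\left(-2,-3 \right)} - 4\right)^{2} = \left(\left(1 + 14 \left(-3\right) - -6\right) - 4\right)^{2} = \left(\left(1 - 42 + 6\right) - 4\right)^{2} = \left(-35 - 4\right)^{2} = \left(-39\right)^{2} = 1521$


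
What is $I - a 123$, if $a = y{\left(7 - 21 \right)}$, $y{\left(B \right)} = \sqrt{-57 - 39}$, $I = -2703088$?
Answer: $-2703088 - 492 i \sqrt{6} \approx -2.7031 \cdot 10^{6} - 1205.1 i$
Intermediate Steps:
$y{\left(B \right)} = 4 i \sqrt{6}$ ($y{\left(B \right)} = \sqrt{-96} = 4 i \sqrt{6}$)
$a = 4 i \sqrt{6} \approx 9.798 i$
$I - a 123 = -2703088 - 4 i \sqrt{6} \cdot 123 = -2703088 - 492 i \sqrt{6}$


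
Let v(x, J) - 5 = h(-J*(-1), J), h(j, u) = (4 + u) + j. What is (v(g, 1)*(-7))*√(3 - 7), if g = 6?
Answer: -154*I ≈ -154.0*I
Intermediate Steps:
h(j, u) = 4 + j + u
v(x, J) = 9 + 2*J (v(x, J) = 5 + (4 - J*(-1) + J) = 5 + (4 + J + J) = 5 + (4 + 2*J) = 9 + 2*J)
(v(g, 1)*(-7))*√(3 - 7) = ((9 + 2*1)*(-7))*√(3 - 7) = ((9 + 2)*(-7))*√(-4) = (11*(-7))*(2*I) = -154*I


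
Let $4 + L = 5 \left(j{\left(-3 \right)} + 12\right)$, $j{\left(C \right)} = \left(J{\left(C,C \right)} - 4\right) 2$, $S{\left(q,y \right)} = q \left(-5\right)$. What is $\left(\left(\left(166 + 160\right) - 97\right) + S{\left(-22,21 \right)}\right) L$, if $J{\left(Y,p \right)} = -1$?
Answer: $2034$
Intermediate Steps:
$S{\left(q,y \right)} = - 5 q$
$j{\left(C \right)} = -10$ ($j{\left(C \right)} = \left(-1 - 4\right) 2 = \left(-5\right) 2 = -10$)
$L = 6$ ($L = -4 + 5 \left(-10 + 12\right) = -4 + 5 \cdot 2 = -4 + 10 = 6$)
$\left(\left(\left(166 + 160\right) - 97\right) + S{\left(-22,21 \right)}\right) L = \left(\left(\left(166 + 160\right) - 97\right) - -110\right) 6 = \left(\left(326 - 97\right) + 110\right) 6 = \left(229 + 110\right) 6 = 339 \cdot 6 = 2034$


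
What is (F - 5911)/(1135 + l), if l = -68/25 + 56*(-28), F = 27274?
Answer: -178025/3631 ≈ -49.029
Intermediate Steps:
l = -39268/25 (l = -68*1/25 - 1568 = -68/25 - 1568 = -39268/25 ≈ -1570.7)
(F - 5911)/(1135 + l) = (27274 - 5911)/(1135 - 39268/25) = 21363/(-10893/25) = 21363*(-25/10893) = -178025/3631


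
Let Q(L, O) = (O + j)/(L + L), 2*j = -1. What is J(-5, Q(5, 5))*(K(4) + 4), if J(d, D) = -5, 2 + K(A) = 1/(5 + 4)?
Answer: -95/9 ≈ -10.556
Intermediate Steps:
j = -1/2 (j = (1/2)*(-1) = -1/2 ≈ -0.50000)
K(A) = -17/9 (K(A) = -2 + 1/(5 + 4) = -2 + 1/9 = -17/9)
Q(L, O) = (-1/2 + O)/(2*L) (Q(L, O) = (O - 1/2)/(L + L) = (-1/2 + O)/((2*L)) = (-1/2 + O)*(1/(2*L)) = (-1/2 + O)/(2*L))
J(-5, Q(5, 5))*(K(4) + 4) = -5*(-17/9 + 4) = -5*19/9 = -95/9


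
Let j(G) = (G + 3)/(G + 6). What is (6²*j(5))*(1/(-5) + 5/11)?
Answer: 4032/605 ≈ 6.6645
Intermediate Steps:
j(G) = (3 + G)/(6 + G)
(6²*j(5))*(1/(-5) + 5/11) = (6²*((3 + 5)/(6 + 5)))*(1/(-5) + 5/11) = (36*(8/11))*(1*(-⅕) + 5*(1/11)) = (36*((1/11)*8))*(-⅕ + 5/11) = (36*(8/11))*(14/55) = (288/11)*(14/55) = 4032/605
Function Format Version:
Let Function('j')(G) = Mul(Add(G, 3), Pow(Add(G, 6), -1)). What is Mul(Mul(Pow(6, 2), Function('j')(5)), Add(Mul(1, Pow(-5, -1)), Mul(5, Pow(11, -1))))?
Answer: Rational(4032, 605) ≈ 6.6645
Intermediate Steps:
Function('j')(G) = Mul(Pow(Add(6, G), -1), Add(3, G)) (Function('j')(G) = Mul(Add(3, G), Pow(Add(6, G), -1)) = Mul(Pow(Add(6, G), -1), Add(3, G)))
Mul(Mul(Pow(6, 2), Function('j')(5)), Add(Mul(1, Pow(-5, -1)), Mul(5, Pow(11, -1)))) = Mul(Mul(Pow(6, 2), Mul(Pow(Add(6, 5), -1), Add(3, 5))), Add(Mul(1, Pow(-5, -1)), Mul(5, Pow(11, -1)))) = Mul(Mul(36, Mul(Pow(11, -1), 8)), Add(Mul(1, Rational(-1, 5)), Mul(5, Rational(1, 11)))) = Mul(Mul(36, Mul(Rational(1, 11), 8)), Add(Rational(-1, 5), Rational(5, 11))) = Mul(Mul(36, Rational(8, 11)), Rational(14, 55)) = Mul(Rational(288, 11), Rational(14, 55)) = Rational(4032, 605)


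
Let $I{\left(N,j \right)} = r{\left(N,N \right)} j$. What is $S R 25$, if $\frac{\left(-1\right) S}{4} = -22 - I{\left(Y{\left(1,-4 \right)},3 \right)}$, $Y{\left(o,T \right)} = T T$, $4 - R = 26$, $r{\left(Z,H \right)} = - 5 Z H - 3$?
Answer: $8419400$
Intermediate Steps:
$r{\left(Z,H \right)} = -3 - 5 H Z$ ($r{\left(Z,H \right)} = - 5 H Z - 3 = -3 - 5 H Z$)
$R = -22$ ($R = 4 - 26 = -22$)
$Y{\left(o,T \right)} = T^{2}$
$I{\left(N,j \right)} = j \left(-3 - 5 N^{2}\right)$ ($I{\left(N,j \right)} = \left(-3 - 5 N N\right) j = \left(-3 - 5 N^{2}\right) j = j \left(-3 - 5 N^{2}\right)$)
$S = -15308$ ($S = - 4 \left(-22 - \left(-1\right) 3 \left(3 + 5 \left(\left(-4\right)^{2}\right)^{2}\right)\right) = - 4 \left(-22 - \left(-1\right) 3 \left(3 + 5 \cdot 16^{2}\right)\right) = - 4 \left(-22 - \left(-1\right) 3 \left(3 + 5 \cdot 256\right)\right) = - 4 \left(-22 - \left(-1\right) 3 \left(3 + 1280\right)\right) = - 4 \left(-22 - \left(-1\right) 3 \cdot 1283\right) = - 4 \left(-22 - -3849\right) = - 4 \left(-22 + 3849\right) = \left(-4\right) 3827 = -15308$)
$S R 25 = \left(-15308\right) \left(-22\right) 25 = 336776 \cdot 25 = 8419400$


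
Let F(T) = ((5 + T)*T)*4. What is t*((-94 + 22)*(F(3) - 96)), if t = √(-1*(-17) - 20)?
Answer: 0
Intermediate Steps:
F(T) = 4*T*(5 + T) (F(T) = (T*(5 + T))*4 = 4*T*(5 + T))
t = I*√3 (t = √(17 - 20) = √(-3) = I*√3 ≈ 1.732*I)
t*((-94 + 22)*(F(3) - 96)) = (I*√3)*((-94 + 22)*(4*3*(5 + 3) - 96)) = (I*√3)*(-72*(4*3*8 - 96)) = (I*√3)*(-72*(96 - 96)) = (I*√3)*(-72*0) = (I*√3)*0 = 0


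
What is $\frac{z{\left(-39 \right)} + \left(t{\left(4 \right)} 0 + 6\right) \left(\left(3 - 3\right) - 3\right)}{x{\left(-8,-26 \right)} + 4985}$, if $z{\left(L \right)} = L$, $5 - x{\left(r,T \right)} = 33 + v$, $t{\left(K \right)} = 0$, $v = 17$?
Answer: $- \frac{3}{260} \approx -0.011538$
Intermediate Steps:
$x{\left(r,T \right)} = -45$ ($x{\left(r,T \right)} = 5 - \left(33 + 17\right) = 5 - 50 = -45$)
$\frac{z{\left(-39 \right)} + \left(t{\left(4 \right)} 0 + 6\right) \left(\left(3 - 3\right) - 3\right)}{x{\left(-8,-26 \right)} + 4985} = \frac{-39 + \left(0 \cdot 0 + 6\right) \left(\left(3 - 3\right) - 3\right)}{-45 + 4985} = \frac{-39 + \left(0 + 6\right) \left(0 - 3\right)}{4940} = \left(-39 + 6 \left(-3\right)\right) \frac{1}{4940} = \left(-39 - 18\right) \frac{1}{4940} = \left(-57\right) \frac{1}{4940} = - \frac{3}{260}$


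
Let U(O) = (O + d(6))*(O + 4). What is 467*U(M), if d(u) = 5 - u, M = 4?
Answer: 11208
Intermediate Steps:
U(O) = (-1 + O)*(4 + O) (U(O) = (O + (5 - 1*6))*(O + 4) = (O + (5 - 6))*(4 + O) = (O - 1)*(4 + O) = (-1 + O)*(4 + O))
467*U(M) = 467*(-4 + 4² + 3*4) = 467*(-4 + 16 + 12) = 467*24 = 11208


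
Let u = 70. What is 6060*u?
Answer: 424200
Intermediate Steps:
6060*u = 6060*70 = 424200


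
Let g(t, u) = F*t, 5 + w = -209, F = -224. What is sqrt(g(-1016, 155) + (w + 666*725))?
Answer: 2*sqrt(177555) ≈ 842.75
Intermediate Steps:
w = -214 (w = -5 - 209 = -214)
g(t, u) = -224*t
sqrt(g(-1016, 155) + (w + 666*725)) = sqrt(-224*(-1016) + (-214 + 666*725)) = sqrt(227584 + (-214 + 482850)) = sqrt(227584 + 482636) = sqrt(710220) = 2*sqrt(177555)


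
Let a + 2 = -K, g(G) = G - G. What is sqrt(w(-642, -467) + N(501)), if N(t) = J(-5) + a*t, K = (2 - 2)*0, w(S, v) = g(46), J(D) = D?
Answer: I*sqrt(1007) ≈ 31.733*I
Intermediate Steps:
g(G) = 0
w(S, v) = 0
K = 0 (K = 0*0 = 0)
a = -2 (a = -2 - 1*0 = -2 + 0 = -2)
N(t) = -5 - 2*t
sqrt(w(-642, -467) + N(501)) = sqrt(0 + (-5 - 2*501)) = sqrt(0 + (-5 - 1002)) = sqrt(0 - 1007) = sqrt(-1007) = I*sqrt(1007)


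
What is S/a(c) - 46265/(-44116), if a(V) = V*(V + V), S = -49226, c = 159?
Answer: 83798357/1115296596 ≈ 0.075135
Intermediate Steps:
a(V) = 2*V² (a(V) = V*(2*V) = 2*V²)
S/a(c) - 46265/(-44116) = -49226/(2*159²) - 46265/(-44116) = -49226/(2*25281) - 46265*(-1/44116) = -49226/50562 + 46265/44116 = -49226*1/50562 + 46265/44116 = -24613/25281 + 46265/44116 = 83798357/1115296596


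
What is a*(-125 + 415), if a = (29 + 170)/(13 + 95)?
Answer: 28855/54 ≈ 534.35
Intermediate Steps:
a = 199/108 ≈ 1.8426
a*(-125 + 415) = 199*(-125 + 415)/108 = (199/108)*290 = 28855/54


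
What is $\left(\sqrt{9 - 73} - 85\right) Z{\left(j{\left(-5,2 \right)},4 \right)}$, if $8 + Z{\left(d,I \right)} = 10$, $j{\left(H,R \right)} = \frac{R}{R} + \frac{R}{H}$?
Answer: $-170 + 16 i \approx -170.0 + 16.0 i$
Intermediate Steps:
$j{\left(H,R \right)} = 1 + \frac{R}{H}$
$Z{\left(d,I \right)} = 2$ ($Z{\left(d,I \right)} = -8 + 10 = 2$)
$\left(\sqrt{9 - 73} - 85\right) Z{\left(j{\left(-5,2 \right)},4 \right)} = \left(\sqrt{9 - 73} - 85\right) 2 = \left(\sqrt{-64} - 85\right) 2 = \left(8 i - 85\right) 2 = \left(-85 + 8 i\right) 2 = -170 + 16 i$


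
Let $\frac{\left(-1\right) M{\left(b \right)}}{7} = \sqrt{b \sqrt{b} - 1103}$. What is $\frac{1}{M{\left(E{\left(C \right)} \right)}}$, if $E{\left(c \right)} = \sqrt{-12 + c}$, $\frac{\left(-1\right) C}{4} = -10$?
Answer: $\frac{i}{7 \sqrt{1103 - 2 \sqrt{2} \cdot 7^{\frac{3}{4}}}} \approx 0.0043254 i$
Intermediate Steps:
$C = 40$ ($C = \left(-4\right) \left(-10\right) = 40$)
$M{\left(b \right)} = - 7 \sqrt{-1103 + b^{\frac{3}{2}}}$ ($M{\left(b \right)} = - 7 \sqrt{b \sqrt{b} - 1103} = - 7 \sqrt{b^{\frac{3}{2}} - 1103} = - 7 \sqrt{-1103 + b^{\frac{3}{2}}}$)
$\frac{1}{M{\left(E{\left(C \right)} \right)}} = \frac{1}{\left(-7\right) \sqrt{-1103 + \left(\sqrt{-12 + 40}\right)^{\frac{3}{2}}}} = \frac{1}{\left(-7\right) \sqrt{-1103 + \left(\sqrt{28}\right)^{\frac{3}{2}}}} = \frac{1}{\left(-7\right) \sqrt{-1103 + \left(2 \sqrt{7}\right)^{\frac{3}{2}}}} = \frac{1}{\left(-7\right) \sqrt{-1103 + 2 \sqrt{2} \cdot 7^{\frac{3}{4}}}} = - \frac{1}{7 \sqrt{-1103 + 2 \sqrt{2} \cdot 7^{\frac{3}{4}}}}$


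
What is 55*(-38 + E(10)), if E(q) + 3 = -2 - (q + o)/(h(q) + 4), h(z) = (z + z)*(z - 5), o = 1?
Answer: -246565/104 ≈ -2370.8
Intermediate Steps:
h(z) = 2*z*(-5 + z) (h(z) = (2*z)*(-5 + z) = 2*z*(-5 + z))
E(q) = -5 - (1 + q)/(4 + 2*q*(-5 + q)) (E(q) = -3 + (-2 - (q + 1)/(2*q*(-5 + q) + 4)) = -3 + (-2 - (1 + q)/(4 + 2*q*(-5 + q))) = -5 - (1 + q)/(4 + 2*q*(-5 + q)))
55*(-38 + E(10)) = 55*(-38 + (-21 - 1*10 - 10*10*(-5 + 10))/(2*(2 + 10*(-5 + 10)))) = 55*(-38 + (-21 - 10 - 10*10*5)/(2*(2 + 10*5))) = 55*(-38 + (-21 - 10 - 500)/(2*(2 + 50))) = 55*(-38 + (½)*(-531)/52) = 55*(-38 + (½)*(1/52)*(-531)) = 55*(-38 - 531/104) = 55*(-4483/104) = -246565/104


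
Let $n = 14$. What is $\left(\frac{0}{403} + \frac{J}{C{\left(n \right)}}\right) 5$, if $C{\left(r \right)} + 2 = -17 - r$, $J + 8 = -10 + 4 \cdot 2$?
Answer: $\frac{50}{33} \approx 1.5152$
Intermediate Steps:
$J = -10$ ($J = -8 + \left(-10 + 4 \cdot 2\right) = -8 + \left(-10 + 8\right) = -8 - 2 = -10$)
$C{\left(r \right)} = -19 - r$ ($C{\left(r \right)} = -2 - \left(17 + r\right) = -19 - r$)
$\left(\frac{0}{403} + \frac{J}{C{\left(n \right)}}\right) 5 = \left(\frac{0}{403} - \frac{10}{-19 - 14}\right) 5 = \left(0 \cdot \frac{1}{403} - \frac{10}{-19 - 14}\right) 5 = \left(0 - \frac{10}{-33}\right) 5 = \left(0 - - \frac{10}{33}\right) 5 = \left(0 + \frac{10}{33}\right) 5 = \frac{10}{33} \cdot 5 = \frac{50}{33}$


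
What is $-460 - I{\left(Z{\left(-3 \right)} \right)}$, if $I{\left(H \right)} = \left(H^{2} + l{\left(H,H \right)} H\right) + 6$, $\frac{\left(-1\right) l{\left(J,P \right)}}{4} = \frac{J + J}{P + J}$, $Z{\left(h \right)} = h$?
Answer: $-487$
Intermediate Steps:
$l{\left(J,P \right)} = - \frac{8 J}{J + P}$ ($l{\left(J,P \right)} = - 4 \frac{J + J}{P + J} = - 4 \frac{2 J}{J + P} = - \frac{8 J}{J + P}$)
$I{\left(H \right)} = 6 + H^{2} - 4 H$ ($I{\left(H \right)} = \left(H^{2} + - \frac{8 H}{H + H} H\right) + 6 = \left(H^{2} + - \frac{8 H}{2 H} H\right) + 6 = \left(H^{2} + - 8 H \frac{1}{2 H} H\right) + 6 = \left(H^{2} - 4 H\right) + 6 = 6 + H^{2} - 4 H$)
$-460 - I{\left(Z{\left(-3 \right)} \right)} = -460 - \left(6 + \left(-3\right)^{2} - -12\right) = -460 - \left(6 + 9 + 12\right) = -460 - 27 = -487$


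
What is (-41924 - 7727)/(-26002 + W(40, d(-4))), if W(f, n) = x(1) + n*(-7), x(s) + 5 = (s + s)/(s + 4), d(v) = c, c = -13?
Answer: 248255/129578 ≈ 1.9159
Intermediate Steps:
d(v) = -13
x(s) = -5 + 2*s/(4 + s) (x(s) = -5 + (s + s)/(s + 4) = -5 + (2*s)/(4 + s) = -5 + 2*s/(4 + s))
W(f, n) = -23/5 - 7*n (W(f, n) = (-20 - 3*1)/(4 + 1) + n*(-7) = (-20 - 3)/5 - 7*n = (1/5)*(-23) - 7*n = -23/5 - 7*n)
(-41924 - 7727)/(-26002 + W(40, d(-4))) = (-41924 - 7727)/(-26002 + (-23/5 - 7*(-13))) = -49651/(-26002 + (-23/5 + 91)) = -49651/(-26002 + 432/5) = -49651/(-129578/5) = -49651*(-5/129578) = 248255/129578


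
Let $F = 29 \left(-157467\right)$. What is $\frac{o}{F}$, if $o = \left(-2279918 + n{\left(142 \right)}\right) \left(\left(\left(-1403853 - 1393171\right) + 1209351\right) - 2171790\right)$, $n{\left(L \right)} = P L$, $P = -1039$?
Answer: $- \frac{3041977005376}{1522181} \approx -1.9984 \cdot 10^{6}$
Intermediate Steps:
$n{\left(L \right)} = - 1039 L$
$F = -4566543$
$o = 9125931016128$ ($o = \left(-2279918 - 147538\right) \left(\left(\left(-1403853 - 1393171\right) + 1209351\right) - 2171790\right) = \left(-2279918 - 147538\right) \left(\left(-2797024 + 1209351\right) - 2171790\right) = - 2427456 \left(-1587673 - 2171790\right) = \left(-2427456\right) \left(-3759463\right) = 9125931016128$)
$\frac{o}{F} = \frac{9125931016128}{-4566543} = 9125931016128 \left(- \frac{1}{4566543}\right) = - \frac{3041977005376}{1522181}$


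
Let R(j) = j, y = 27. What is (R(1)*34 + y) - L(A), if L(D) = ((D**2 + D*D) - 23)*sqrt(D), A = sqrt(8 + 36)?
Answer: 61 - 65*sqrt(2)*11**(1/4) ≈ -106.41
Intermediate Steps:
A = 2*sqrt(11) (A = sqrt(44) = 2*sqrt(11) ≈ 6.6332)
L(D) = sqrt(D)*(-23 + 2*D**2) (L(D) = ((D**2 + D**2) - 23)*sqrt(D) = (2*D**2 - 23)*sqrt(D) = (-23 + 2*D**2)*sqrt(D) = sqrt(D)*(-23 + 2*D**2))
(R(1)*34 + y) - L(A) = (1*34 + 27) - sqrt(2*sqrt(11))*(-23 + 2*(2*sqrt(11))**2) = (34 + 27) - sqrt(2)*11**(1/4)*(-23 + 2*44) = 61 - sqrt(2)*11**(1/4)*(-23 + 88) = 61 - sqrt(2)*11**(1/4)*65 = 61 - 65*sqrt(2)*11**(1/4)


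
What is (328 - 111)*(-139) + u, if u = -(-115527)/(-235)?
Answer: -7203832/235 ≈ -30655.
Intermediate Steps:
u = -115527/235 (u = -(-115527)*(-1)/235 = -1191*97/235 = -115527/235 ≈ -491.60)
(328 - 111)*(-139) + u = (328 - 111)*(-139) - 115527/235 = 217*(-139) - 115527/235 = -30163 - 115527/235 = -7203832/235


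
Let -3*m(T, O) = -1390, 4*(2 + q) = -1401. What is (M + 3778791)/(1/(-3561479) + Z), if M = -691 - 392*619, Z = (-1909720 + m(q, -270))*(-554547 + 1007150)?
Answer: -37774314160524/9232799120007973493 ≈ -4.0913e-6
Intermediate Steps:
q = -1409/4 (q = -2 + (¼)*(-1401) = -2 - 1401/4 = -1409/4 ≈ -352.25)
m(T, O) = 1390/3 (m(T, O) = -⅓*(-1390) = 1390/3)
Z = -2592405885310/3 (Z = (-1909720 + 1390/3)*(-554547 + 1007150) = -5727770/3*452603 = -2592405885310/3 ≈ -8.6414e+11)
M = -243339 (M = -691 - 242648 = -243339)
(M + 3778791)/(1/(-3561479) + Z) = (-243339 + 3778791)/(1/(-3561479) - 2592405885310/3) = 3535452/(-1/3561479 - 2592405885310/3) = 3535452/(-9232799120007973493/10684437) = 3535452*(-10684437/9232799120007973493) = -37774314160524/9232799120007973493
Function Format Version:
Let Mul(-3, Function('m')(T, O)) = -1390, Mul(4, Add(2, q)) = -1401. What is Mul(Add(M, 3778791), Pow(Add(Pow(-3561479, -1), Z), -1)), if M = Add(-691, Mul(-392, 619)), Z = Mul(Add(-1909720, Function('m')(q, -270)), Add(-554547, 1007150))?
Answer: Rational(-37774314160524, 9232799120007973493) ≈ -4.0913e-6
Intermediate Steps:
q = Rational(-1409, 4) (q = Add(-2, Mul(Rational(1, 4), -1401)) = Add(-2, Rational(-1401, 4)) = Rational(-1409, 4) ≈ -352.25)
Function('m')(T, O) = Rational(1390, 3) (Function('m')(T, O) = Mul(Rational(-1, 3), -1390) = Rational(1390, 3))
Z = Rational(-2592405885310, 3) (Z = Mul(Add(-1909720, Rational(1390, 3)), Add(-554547, 1007150)) = Mul(Rational(-5727770, 3), 452603) = Rational(-2592405885310, 3) ≈ -8.6414e+11)
M = -243339 (M = Add(-691, -242648) = -243339)
Mul(Add(M, 3778791), Pow(Add(Pow(-3561479, -1), Z), -1)) = Mul(Add(-243339, 3778791), Pow(Add(Pow(-3561479, -1), Rational(-2592405885310, 3)), -1)) = Mul(3535452, Pow(Add(Rational(-1, 3561479), Rational(-2592405885310, 3)), -1)) = Mul(3535452, Pow(Rational(-9232799120007973493, 10684437), -1)) = Mul(3535452, Rational(-10684437, 9232799120007973493)) = Rational(-37774314160524, 9232799120007973493)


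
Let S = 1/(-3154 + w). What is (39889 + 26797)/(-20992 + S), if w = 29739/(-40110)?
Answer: -1406370829299/442709667613 ≈ -3.1767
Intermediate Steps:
w = -9913/13370 (w = 29739*(-1/40110) = -9913/13370 ≈ -0.74144)
S = -13370/42178893 (S = 1/(-3154 - 9913/13370) = 1/(-42178893/13370) = -13370/42178893 ≈ -0.00031698)
(39889 + 26797)/(-20992 + S) = (39889 + 26797)/(-20992 - 13370/42178893) = 66686/(-885419335226/42178893) = 66686*(-42178893/885419335226) = -1406370829299/442709667613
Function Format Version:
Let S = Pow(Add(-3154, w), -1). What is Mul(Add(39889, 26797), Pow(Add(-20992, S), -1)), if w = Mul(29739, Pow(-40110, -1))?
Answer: Rational(-1406370829299, 442709667613) ≈ -3.1767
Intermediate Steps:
w = Rational(-9913, 13370) (w = Mul(29739, Rational(-1, 40110)) = Rational(-9913, 13370) ≈ -0.74144)
S = Rational(-13370, 42178893) (S = Pow(Add(-3154, Rational(-9913, 13370)), -1) = Pow(Rational(-42178893, 13370), -1) = Rational(-13370, 42178893) ≈ -0.00031698)
Mul(Add(39889, 26797), Pow(Add(-20992, S), -1)) = Mul(Add(39889, 26797), Pow(Add(-20992, Rational(-13370, 42178893)), -1)) = Mul(66686, Pow(Rational(-885419335226, 42178893), -1)) = Mul(66686, Rational(-42178893, 885419335226)) = Rational(-1406370829299, 442709667613)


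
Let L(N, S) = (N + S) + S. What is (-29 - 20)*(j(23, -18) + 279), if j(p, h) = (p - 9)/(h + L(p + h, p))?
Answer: -451829/33 ≈ -13692.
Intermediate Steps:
L(N, S) = N + 2*S
j(p, h) = (-9 + p)/(2*h + 3*p) (j(p, h) = (p - 9)/(h + ((p + h) + 2*p)) = (-9 + p)/(h + ((h + p) + 2*p)) = (-9 + p)/(h + (h + 3*p)) = (-9 + p)/(2*h + 3*p))
(-29 - 20)*(j(23, -18) + 279) = (-29 - 20)*((-9 + 23)/(2*(-18) + 3*23) + 279) = -49*(14/(-36 + 69) + 279) = -49*(14/33 + 279) = -49*9221/33 = -451829/33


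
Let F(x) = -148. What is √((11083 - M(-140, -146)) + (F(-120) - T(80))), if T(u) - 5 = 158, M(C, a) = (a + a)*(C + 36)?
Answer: 2*I*√4899 ≈ 139.99*I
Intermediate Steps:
M(C, a) = 2*a*(36 + C) (M(C, a) = (2*a)*(36 + C) = 2*a*(36 + C))
T(u) = 163 (T(u) = 5 + 158 = 163)
√((11083 - M(-140, -146)) + (F(-120) - T(80))) = √((11083 - 2*(-146)*(36 - 140)) + (-148 - 1*163)) = √((11083 - 2*(-146)*(-104)) + (-148 - 163)) = √((11083 - 1*30368) - 311) = √((11083 - 30368) - 311) = √(-19285 - 311) = √(-19596) = 2*I*√4899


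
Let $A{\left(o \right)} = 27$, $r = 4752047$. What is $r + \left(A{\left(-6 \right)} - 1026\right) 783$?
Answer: $3969830$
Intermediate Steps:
$r + \left(A{\left(-6 \right)} - 1026\right) 783 = 4752047 + \left(27 - 1026\right) 783 = 4752047 - 782217 = 3969830$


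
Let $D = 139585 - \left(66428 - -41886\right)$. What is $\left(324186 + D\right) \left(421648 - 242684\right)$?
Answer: $63614006548$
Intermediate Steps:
$D = 31271$ ($D = 139585 - \left(66428 + 41886\right) = 139585 - 108314 = 31271$)
$\left(324186 + D\right) \left(421648 - 242684\right) = \left(324186 + 31271\right) \left(421648 - 242684\right) = 355457 \cdot 178964 = 63614006548$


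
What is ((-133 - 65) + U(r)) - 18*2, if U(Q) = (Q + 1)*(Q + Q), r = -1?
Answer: -234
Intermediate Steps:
U(Q) = 2*Q*(1 + Q) (U(Q) = (1 + Q)*(2*Q) = 2*Q*(1 + Q))
((-133 - 65) + U(r)) - 18*2 = ((-133 - 65) + 2*(-1)*(1 - 1)) - 18*2 = (-198 + 2*(-1)*0) - 1*36 = (-198 + 0) - 36 = -198 - 36 = -234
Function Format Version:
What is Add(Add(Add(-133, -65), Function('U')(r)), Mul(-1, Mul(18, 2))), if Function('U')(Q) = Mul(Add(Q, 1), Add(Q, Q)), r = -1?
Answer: -234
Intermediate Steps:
Function('U')(Q) = Mul(2, Q, Add(1, Q)) (Function('U')(Q) = Mul(Add(1, Q), Mul(2, Q)) = Mul(2, Q, Add(1, Q)))
Add(Add(Add(-133, -65), Function('U')(r)), Mul(-1, Mul(18, 2))) = Add(Add(Add(-133, -65), Mul(2, -1, Add(1, -1))), Mul(-1, Mul(18, 2))) = Add(Add(-198, Mul(2, -1, 0)), Mul(-1, 36)) = Add(Add(-198, 0), -36) = Add(-198, -36) = -234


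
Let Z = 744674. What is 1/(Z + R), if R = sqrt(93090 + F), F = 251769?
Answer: 744674/554539021417 - sqrt(344859)/554539021417 ≈ 1.3418e-6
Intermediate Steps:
R = sqrt(344859) (R = sqrt(93090 + 251769) = sqrt(344859) ≈ 587.25)
1/(Z + R) = 1/(744674 + sqrt(344859))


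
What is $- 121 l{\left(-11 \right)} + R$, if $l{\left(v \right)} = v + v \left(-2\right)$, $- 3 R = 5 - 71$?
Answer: $-1309$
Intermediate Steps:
$R = 22$ ($R = - \frac{5 - 71}{3} = \left(- \frac{1}{3}\right) \left(-66\right) = 22$)
$l{\left(v \right)} = - v$ ($l{\left(v \right)} = v - 2 v = - v$)
$- 121 l{\left(-11 \right)} + R = - 121 \left(\left(-1\right) \left(-11\right)\right) + 22 = \left(-121\right) 11 + 22 = -1331 + 22 = -1309$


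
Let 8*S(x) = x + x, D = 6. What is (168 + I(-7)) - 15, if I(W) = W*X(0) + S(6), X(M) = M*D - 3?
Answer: 351/2 ≈ 175.50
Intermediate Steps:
X(M) = -3 + 6*M (X(M) = M*6 - 3 = 6*M - 3 = -3 + 6*M)
S(x) = x/4 (S(x) = (x + x)/8 = (2*x)/8 = x/4)
I(W) = 3/2 - 3*W (I(W) = W*(-3 + 6*0) + (¼)*6 = W*(-3 + 0) + 3/2 = W*(-3) + 3/2 = -3*W + 3/2 = 3/2 - 3*W)
(168 + I(-7)) - 15 = (168 + (3/2 - 3*(-7))) - 15 = (168 + (3/2 + 21)) - 15 = (168 + 45/2) - 15 = 381/2 - 15 = 351/2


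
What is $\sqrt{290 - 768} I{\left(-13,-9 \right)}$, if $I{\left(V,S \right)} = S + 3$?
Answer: $- 6 i \sqrt{478} \approx - 131.18 i$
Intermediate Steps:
$I{\left(V,S \right)} = 3 + S$
$\sqrt{290 - 768} I{\left(-13,-9 \right)} = \sqrt{290 - 768} \left(3 - 9\right) = \sqrt{-478} \left(-6\right) = i \sqrt{478} \left(-6\right) = - 6 i \sqrt{478}$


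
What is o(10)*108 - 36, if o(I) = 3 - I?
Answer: -792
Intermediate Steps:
o(10)*108 - 36 = (3 - 1*10)*108 - 36 = (3 - 10)*108 - 36 = -7*108 - 36 = -756 - 36 = -792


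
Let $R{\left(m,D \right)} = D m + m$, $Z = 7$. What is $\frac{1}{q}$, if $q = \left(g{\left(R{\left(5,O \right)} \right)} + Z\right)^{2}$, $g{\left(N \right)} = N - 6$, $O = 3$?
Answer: $\frac{1}{441} \approx 0.0022676$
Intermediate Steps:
$R{\left(m,D \right)} = m + D m$
$g{\left(N \right)} = -6 + N$
$q = 441$ ($q = \left(\left(-6 + 5 \left(1 + 3\right)\right) + 7\right)^{2} = \left(\left(-6 + 5 \cdot 4\right) + 7\right)^{2} = \left(\left(-6 + 20\right) + 7\right)^{2} = \left(14 + 7\right)^{2} = 21^{2} = 441$)
$\frac{1}{q} = \frac{1}{441}$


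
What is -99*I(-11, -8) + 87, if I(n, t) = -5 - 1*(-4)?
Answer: 186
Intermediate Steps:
I(n, t) = -1 (I(n, t) = -5 + 4 = -1)
-99*I(-11, -8) + 87 = -99*(-1) + 87 = 99 + 87 = 186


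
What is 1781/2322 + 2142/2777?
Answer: 9919561/6448194 ≈ 1.5383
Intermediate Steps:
1781/2322 + 2142/2777 = 9919561/6448194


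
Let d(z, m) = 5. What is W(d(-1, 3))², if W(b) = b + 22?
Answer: 729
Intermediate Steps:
W(b) = 22 + b
W(d(-1, 3))² = (22 + 5)² = 27² = 729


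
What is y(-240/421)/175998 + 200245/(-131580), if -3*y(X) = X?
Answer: -494572479577/324981362988 ≈ -1.5218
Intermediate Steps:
y(X) = -X/3
y(-240/421)/175998 + 200245/(-131580) = -(-80)/421/175998 + 200245/(-131580) = -(-80)/421*(1/175998) + 200245*(-1/131580) = -1/3*(-240/421)*(1/175998) - 40049/26316 = (80/421)*(1/175998) - 40049/26316 = 40/37047579 - 40049/26316 = -494572479577/324981362988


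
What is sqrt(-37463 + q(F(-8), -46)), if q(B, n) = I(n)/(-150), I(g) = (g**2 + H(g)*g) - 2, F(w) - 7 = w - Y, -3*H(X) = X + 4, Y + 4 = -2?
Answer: 2*I*sqrt(234205)/5 ≈ 193.58*I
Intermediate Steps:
Y = -6 (Y = -4 - 2 = -6)
H(X) = -4/3 - X/3 (H(X) = -(X + 4)/3 = -(4 + X)/3 = -4/3 - X/3)
F(w) = 13 + w (F(w) = 7 + (w - 1*(-6)) = 7 + (w + 6) = 7 + (6 + w) = 13 + w)
I(g) = -2 + g**2 + g*(-4/3 - g/3) (I(g) = (g**2 + (-4/3 - g/3)*g) - 2 = (g**2 + g*(-4/3 - g/3)) - 2 = -2 + g**2 + g*(-4/3 - g/3))
q(B, n) = 1/75 - n**2/225 + 2*n/225 (q(B, n) = (-2 - 4*n/3 + 2*n**2/3)/(-150) = (-2 - 4*n/3 + 2*n**2/3)*(-1/150) = 1/75 - n**2/225 + 2*n/225)
sqrt(-37463 + q(F(-8), -46)) = sqrt(-37463 + (1/75 - 1/225*(-46)**2 + (2/225)*(-46))) = sqrt(-37463 + (1/75 - 1/225*2116 - 92/225)) = sqrt(-37463 + (1/75 - 2116/225 - 92/225)) = sqrt(-37463 - 49/5) = sqrt(-187364/5) = 2*I*sqrt(234205)/5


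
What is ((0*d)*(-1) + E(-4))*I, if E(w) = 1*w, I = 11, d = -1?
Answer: -44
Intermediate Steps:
E(w) = w
((0*d)*(-1) + E(-4))*I = ((0*(-1))*(-1) - 4)*11 = (0*(-1) - 4)*11 = (0 - 4)*11 = -4*11 = -44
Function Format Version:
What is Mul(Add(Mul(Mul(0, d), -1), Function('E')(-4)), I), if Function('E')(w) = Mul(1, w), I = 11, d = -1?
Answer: -44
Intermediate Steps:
Function('E')(w) = w
Mul(Add(Mul(Mul(0, d), -1), Function('E')(-4)), I) = Mul(Add(Mul(Mul(0, -1), -1), -4), 11) = Mul(Add(Mul(0, -1), -4), 11) = Mul(Add(0, -4), 11) = Mul(-4, 11) = -44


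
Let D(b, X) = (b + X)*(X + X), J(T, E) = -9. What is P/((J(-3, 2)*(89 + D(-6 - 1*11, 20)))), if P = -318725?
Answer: 1525/9 ≈ 169.44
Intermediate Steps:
D(b, X) = 2*X*(X + b) (D(b, X) = (X + b)*(2*X) = 2*X*(X + b))
P/((J(-3, 2)*(89 + D(-6 - 1*11, 20)))) = -318725*(-1/(9*(89 + 2*20*(20 + (-6 - 1*11))))) = -318725*(-1/(9*(89 + 2*20*(20 + (-6 - 11))))) = -318725*(-1/(9*(89 + 2*20*(20 - 17)))) = -318725*(-1/(9*(89 + 2*20*3))) = -318725*(-1/(9*(89 + 120))) = -318725/((-9*209)) = -318725/(-1881) = -318725*(-1/1881) = 1525/9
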